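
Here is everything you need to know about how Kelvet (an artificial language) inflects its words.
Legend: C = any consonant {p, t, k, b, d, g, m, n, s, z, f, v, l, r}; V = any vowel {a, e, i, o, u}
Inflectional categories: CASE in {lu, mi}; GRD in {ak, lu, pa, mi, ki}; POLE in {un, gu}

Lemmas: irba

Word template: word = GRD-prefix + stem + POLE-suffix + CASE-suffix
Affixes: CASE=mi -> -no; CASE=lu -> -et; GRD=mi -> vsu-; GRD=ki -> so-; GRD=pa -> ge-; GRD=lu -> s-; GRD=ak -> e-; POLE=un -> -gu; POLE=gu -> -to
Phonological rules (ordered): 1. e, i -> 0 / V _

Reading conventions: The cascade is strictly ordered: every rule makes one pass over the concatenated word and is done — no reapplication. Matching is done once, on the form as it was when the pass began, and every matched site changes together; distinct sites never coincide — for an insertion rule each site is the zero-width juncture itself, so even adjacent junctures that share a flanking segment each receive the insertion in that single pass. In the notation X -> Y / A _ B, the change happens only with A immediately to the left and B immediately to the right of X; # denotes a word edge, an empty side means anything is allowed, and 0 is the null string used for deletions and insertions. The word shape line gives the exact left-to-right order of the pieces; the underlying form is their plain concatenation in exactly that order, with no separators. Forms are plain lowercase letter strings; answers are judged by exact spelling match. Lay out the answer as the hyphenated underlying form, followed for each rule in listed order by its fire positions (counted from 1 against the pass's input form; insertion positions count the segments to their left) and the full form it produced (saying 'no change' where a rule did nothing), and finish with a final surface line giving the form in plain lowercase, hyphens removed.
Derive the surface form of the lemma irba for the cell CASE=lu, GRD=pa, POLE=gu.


underlying: ge-irba-to-et
1. e, i -> 0 / V _: fires at position(s) 3, 9: gerbatot
surface: gerbatot


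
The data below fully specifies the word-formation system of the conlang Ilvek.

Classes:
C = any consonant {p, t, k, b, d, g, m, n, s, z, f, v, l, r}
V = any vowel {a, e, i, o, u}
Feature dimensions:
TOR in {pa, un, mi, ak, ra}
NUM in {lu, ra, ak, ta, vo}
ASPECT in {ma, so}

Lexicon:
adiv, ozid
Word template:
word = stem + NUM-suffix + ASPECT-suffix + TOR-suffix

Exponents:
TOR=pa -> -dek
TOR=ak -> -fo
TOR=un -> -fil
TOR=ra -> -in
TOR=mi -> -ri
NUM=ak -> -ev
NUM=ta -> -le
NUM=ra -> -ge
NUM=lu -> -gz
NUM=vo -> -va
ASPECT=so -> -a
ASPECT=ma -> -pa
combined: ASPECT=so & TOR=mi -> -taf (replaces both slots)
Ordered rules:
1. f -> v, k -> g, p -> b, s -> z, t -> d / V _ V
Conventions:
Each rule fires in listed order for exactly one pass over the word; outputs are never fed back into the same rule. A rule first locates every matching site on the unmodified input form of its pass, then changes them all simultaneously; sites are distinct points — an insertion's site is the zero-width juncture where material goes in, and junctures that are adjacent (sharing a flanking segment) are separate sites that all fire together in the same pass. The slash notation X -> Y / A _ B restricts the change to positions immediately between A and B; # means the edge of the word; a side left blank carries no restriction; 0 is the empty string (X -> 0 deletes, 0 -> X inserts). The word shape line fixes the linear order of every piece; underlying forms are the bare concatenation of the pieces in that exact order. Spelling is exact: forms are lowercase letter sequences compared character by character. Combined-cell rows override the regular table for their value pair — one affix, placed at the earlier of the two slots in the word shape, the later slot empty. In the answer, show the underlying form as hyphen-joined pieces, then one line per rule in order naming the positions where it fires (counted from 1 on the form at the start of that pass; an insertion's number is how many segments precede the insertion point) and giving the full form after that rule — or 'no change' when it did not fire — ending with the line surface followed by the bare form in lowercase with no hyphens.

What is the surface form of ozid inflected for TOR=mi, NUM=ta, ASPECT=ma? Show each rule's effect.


underlying: ozid-le-pa-ri
1. f -> v, k -> g, p -> b, s -> z, t -> d / V _ V: fires at position(s) 7: ozidlebari
surface: ozidlebari


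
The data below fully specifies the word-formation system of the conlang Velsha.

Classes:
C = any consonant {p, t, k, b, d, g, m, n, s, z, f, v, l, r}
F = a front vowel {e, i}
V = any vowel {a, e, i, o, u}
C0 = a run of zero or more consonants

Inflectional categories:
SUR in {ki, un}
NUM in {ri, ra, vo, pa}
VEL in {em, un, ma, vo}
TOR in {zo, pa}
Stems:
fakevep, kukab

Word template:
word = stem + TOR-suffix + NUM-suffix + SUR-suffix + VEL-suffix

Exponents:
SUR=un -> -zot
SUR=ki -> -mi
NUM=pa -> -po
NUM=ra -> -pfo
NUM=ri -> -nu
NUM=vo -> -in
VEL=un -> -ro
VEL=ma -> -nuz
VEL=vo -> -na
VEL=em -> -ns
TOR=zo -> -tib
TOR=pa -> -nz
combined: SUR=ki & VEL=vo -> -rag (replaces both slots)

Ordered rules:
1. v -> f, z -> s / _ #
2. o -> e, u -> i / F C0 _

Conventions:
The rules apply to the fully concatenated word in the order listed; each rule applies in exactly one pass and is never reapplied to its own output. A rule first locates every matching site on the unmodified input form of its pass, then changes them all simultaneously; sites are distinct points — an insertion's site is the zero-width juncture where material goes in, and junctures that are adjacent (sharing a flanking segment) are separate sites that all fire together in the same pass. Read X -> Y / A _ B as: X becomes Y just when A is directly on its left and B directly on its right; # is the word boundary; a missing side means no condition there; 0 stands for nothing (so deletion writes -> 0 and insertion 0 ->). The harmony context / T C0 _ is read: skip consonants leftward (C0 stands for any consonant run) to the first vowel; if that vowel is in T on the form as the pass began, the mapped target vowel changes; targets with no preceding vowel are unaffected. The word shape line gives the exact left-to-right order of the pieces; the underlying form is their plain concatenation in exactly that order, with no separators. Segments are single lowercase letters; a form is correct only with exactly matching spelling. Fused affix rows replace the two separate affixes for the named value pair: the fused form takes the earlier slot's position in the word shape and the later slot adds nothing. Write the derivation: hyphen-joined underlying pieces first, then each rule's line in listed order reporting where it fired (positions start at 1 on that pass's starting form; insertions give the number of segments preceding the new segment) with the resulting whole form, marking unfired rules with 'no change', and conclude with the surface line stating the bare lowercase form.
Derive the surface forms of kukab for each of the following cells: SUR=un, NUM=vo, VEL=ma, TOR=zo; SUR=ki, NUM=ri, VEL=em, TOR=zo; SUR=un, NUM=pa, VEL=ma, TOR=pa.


cell SUR=un, NUM=vo, VEL=ma, TOR=zo:
underlying: kukab-tib-in-zot-nuz
1. v -> f, z -> s / _ #: fires at position(s) 16: kukabtibinzotnus
2. o -> e, u -> i / F C0 _: fires at position(s) 12: kukabtibinzetnus
surface: kukabtibinzetnus

cell SUR=ki, NUM=ri, VEL=em, TOR=zo:
underlying: kukab-tib-nu-mi-ns
1. v -> f, z -> s / _ #: no change
2. o -> e, u -> i / F C0 _: fires at position(s) 10: kukabtibnimins
surface: kukabtibnimins

cell SUR=un, NUM=pa, VEL=ma, TOR=pa:
underlying: kukab-nz-po-zot-nuz
1. v -> f, z -> s / _ #: fires at position(s) 15: kukabnzpozotnus
2. o -> e, u -> i / F C0 _: no change
surface: kukabnzpozotnus


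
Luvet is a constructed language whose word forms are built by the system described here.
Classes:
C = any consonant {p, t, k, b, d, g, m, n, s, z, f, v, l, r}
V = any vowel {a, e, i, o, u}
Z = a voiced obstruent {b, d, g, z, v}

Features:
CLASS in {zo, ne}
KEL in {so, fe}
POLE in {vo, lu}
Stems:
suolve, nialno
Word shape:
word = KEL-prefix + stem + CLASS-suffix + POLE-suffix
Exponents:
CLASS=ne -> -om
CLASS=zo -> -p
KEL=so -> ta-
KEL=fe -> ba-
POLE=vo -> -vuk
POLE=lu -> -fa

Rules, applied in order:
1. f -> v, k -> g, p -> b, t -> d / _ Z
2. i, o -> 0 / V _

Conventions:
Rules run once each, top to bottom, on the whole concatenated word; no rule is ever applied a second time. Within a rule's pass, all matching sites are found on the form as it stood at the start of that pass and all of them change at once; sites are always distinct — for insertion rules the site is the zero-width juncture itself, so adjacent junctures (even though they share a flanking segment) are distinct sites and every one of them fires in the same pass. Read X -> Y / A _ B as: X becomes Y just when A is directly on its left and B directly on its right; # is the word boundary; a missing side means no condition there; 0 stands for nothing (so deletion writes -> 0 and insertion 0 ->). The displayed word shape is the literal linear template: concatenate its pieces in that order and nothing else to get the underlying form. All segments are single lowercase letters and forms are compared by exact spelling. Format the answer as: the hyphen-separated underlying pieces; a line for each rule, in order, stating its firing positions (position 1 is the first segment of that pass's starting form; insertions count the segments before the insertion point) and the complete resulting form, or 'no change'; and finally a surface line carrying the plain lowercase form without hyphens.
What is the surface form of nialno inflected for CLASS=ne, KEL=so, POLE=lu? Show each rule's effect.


underlying: ta-nialno-om-fa
1. f -> v, k -> g, p -> b, t -> d / _ Z: no change
2. i, o -> 0 / V _: fires at position(s) 9: tanialnomfa
surface: tanialnomfa


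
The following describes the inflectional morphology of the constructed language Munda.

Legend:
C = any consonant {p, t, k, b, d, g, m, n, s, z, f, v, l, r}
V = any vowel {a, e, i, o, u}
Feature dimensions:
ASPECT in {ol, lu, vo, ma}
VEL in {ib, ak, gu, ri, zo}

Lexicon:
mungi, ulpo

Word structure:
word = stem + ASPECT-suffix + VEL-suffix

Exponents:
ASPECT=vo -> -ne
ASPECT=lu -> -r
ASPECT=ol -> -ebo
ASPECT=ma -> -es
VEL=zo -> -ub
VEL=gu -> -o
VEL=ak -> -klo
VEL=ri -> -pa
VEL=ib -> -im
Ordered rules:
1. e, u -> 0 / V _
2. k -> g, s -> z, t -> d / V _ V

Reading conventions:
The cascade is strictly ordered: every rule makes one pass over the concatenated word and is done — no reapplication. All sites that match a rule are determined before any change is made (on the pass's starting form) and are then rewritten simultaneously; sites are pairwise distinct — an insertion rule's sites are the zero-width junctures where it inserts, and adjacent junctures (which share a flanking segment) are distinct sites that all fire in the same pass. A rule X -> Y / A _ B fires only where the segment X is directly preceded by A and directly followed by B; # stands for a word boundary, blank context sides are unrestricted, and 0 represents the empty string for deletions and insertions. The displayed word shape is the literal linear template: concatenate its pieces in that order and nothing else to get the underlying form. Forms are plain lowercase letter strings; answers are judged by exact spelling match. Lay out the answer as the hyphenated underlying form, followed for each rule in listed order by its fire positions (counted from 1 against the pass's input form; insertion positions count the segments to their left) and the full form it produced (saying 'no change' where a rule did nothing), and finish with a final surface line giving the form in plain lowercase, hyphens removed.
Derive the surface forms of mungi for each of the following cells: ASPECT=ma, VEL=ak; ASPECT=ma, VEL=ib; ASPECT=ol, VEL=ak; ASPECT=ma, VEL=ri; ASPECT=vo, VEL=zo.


cell ASPECT=ma, VEL=ak:
underlying: mungi-es-klo
1. e, u -> 0 / V _: fires at position(s) 6: mungisklo
2. k -> g, s -> z, t -> d / V _ V: no change
surface: mungisklo

cell ASPECT=ma, VEL=ib:
underlying: mungi-es-im
1. e, u -> 0 / V _: fires at position(s) 6: mungisim
2. k -> g, s -> z, t -> d / V _ V: fires at position(s) 6: mungizim
surface: mungizim

cell ASPECT=ol, VEL=ak:
underlying: mungi-ebo-klo
1. e, u -> 0 / V _: fires at position(s) 6: mungiboklo
2. k -> g, s -> z, t -> d / V _ V: no change
surface: mungiboklo

cell ASPECT=ma, VEL=ri:
underlying: mungi-es-pa
1. e, u -> 0 / V _: fires at position(s) 6: mungispa
2. k -> g, s -> z, t -> d / V _ V: no change
surface: mungispa

cell ASPECT=vo, VEL=zo:
underlying: mungi-ne-ub
1. e, u -> 0 / V _: fires at position(s) 8: mungineb
2. k -> g, s -> z, t -> d / V _ V: no change
surface: mungineb


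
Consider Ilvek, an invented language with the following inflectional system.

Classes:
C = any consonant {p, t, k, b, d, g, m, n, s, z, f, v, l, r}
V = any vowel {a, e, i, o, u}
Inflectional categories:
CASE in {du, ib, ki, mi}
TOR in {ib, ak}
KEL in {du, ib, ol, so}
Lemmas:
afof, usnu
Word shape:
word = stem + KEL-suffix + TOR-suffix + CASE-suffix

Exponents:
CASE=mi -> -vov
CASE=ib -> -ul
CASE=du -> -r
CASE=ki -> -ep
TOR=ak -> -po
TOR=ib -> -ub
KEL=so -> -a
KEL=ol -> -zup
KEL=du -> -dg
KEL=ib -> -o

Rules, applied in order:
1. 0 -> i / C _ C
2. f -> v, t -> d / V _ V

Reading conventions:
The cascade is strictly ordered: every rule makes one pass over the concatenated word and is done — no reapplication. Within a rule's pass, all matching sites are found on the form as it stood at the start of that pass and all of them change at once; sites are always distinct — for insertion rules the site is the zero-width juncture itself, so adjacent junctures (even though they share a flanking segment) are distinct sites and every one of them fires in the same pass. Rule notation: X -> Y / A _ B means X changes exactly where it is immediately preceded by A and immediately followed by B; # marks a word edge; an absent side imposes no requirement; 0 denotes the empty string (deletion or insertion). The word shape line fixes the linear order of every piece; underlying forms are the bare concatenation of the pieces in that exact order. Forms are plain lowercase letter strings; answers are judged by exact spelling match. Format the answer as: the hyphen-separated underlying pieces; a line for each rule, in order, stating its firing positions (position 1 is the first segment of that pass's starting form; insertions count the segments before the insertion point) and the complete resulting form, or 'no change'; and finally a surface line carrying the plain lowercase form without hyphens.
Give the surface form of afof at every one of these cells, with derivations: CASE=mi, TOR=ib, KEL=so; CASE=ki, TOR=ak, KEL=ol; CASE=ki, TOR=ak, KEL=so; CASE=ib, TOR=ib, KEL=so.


cell CASE=mi, TOR=ib, KEL=so:
underlying: afof-a-ub-vov
1. 0 -> i / C _ C: inserts after position(s) 7: afofaubivov
2. f -> v, t -> d / V _ V: fires at position(s) 2, 4: avovaubivov
surface: avovaubivov

cell CASE=ki, TOR=ak, KEL=ol:
underlying: afof-zup-po-ep
1. 0 -> i / C _ C: inserts after position(s) 4, 7: afofizupipoep
2. f -> v, t -> d / V _ V: fires at position(s) 2, 4: avovizupipoep
surface: avovizupipoep

cell CASE=ki, TOR=ak, KEL=so:
underlying: afof-a-po-ep
1. 0 -> i / C _ C: no change
2. f -> v, t -> d / V _ V: fires at position(s) 2, 4: avovapoep
surface: avovapoep

cell CASE=ib, TOR=ib, KEL=so:
underlying: afof-a-ub-ul
1. 0 -> i / C _ C: no change
2. f -> v, t -> d / V _ V: fires at position(s) 2, 4: avovaubul
surface: avovaubul


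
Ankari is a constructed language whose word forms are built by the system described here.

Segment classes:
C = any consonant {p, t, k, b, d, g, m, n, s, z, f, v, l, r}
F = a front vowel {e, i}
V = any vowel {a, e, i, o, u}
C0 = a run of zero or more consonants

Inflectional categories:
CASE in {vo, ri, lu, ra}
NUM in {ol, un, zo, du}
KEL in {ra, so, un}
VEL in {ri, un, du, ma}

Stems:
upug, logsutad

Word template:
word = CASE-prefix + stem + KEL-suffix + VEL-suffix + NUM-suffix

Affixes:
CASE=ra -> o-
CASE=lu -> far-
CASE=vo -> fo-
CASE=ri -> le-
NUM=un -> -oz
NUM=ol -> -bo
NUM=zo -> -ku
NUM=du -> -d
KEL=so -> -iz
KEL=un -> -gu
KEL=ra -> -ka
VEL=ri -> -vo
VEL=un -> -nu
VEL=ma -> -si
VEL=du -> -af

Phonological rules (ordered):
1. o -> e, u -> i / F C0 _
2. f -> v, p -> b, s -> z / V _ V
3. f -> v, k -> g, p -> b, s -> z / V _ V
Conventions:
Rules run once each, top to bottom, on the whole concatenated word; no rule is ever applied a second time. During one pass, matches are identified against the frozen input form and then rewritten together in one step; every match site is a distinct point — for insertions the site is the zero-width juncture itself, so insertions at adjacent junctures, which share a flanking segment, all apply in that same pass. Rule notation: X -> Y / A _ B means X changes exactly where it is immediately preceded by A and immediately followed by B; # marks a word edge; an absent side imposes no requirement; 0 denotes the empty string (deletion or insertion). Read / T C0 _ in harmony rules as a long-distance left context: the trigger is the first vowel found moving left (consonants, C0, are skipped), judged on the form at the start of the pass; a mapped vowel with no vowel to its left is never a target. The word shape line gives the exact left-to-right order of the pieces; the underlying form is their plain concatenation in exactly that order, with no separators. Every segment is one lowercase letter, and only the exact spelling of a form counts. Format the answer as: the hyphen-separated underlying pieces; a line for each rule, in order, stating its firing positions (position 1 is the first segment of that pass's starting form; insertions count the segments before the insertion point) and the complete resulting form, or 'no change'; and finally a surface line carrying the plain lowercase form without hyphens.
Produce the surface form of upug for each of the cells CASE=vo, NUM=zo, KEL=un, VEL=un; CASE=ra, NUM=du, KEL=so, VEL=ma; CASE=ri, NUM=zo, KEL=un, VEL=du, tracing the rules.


cell CASE=vo, NUM=zo, KEL=un, VEL=un:
underlying: fo-upug-gu-nu-ku
1. o -> e, u -> i / F C0 _: no change
2. f -> v, p -> b, s -> z / V _ V: fires at position(s) 4: foubuggunuku
3. f -> v, k -> g, p -> b, s -> z / V _ V: fires at position(s) 11: foubuggunugu
surface: foubuggunugu

cell CASE=ra, NUM=du, KEL=so, VEL=ma:
underlying: o-upug-iz-si-d
1. o -> e, u -> i / F C0 _: no change
2. f -> v, p -> b, s -> z / V _ V: fires at position(s) 3: oubugizsid
3. f -> v, k -> g, p -> b, s -> z / V _ V: no change
surface: oubugizsid

cell CASE=ri, NUM=zo, KEL=un, VEL=du:
underlying: le-upug-gu-af-ku
1. o -> e, u -> i / F C0 _: fires at position(s) 3: leipugguafku
2. f -> v, p -> b, s -> z / V _ V: fires at position(s) 4: leibugguafku
3. f -> v, k -> g, p -> b, s -> z / V _ V: no change
surface: leibugguafku


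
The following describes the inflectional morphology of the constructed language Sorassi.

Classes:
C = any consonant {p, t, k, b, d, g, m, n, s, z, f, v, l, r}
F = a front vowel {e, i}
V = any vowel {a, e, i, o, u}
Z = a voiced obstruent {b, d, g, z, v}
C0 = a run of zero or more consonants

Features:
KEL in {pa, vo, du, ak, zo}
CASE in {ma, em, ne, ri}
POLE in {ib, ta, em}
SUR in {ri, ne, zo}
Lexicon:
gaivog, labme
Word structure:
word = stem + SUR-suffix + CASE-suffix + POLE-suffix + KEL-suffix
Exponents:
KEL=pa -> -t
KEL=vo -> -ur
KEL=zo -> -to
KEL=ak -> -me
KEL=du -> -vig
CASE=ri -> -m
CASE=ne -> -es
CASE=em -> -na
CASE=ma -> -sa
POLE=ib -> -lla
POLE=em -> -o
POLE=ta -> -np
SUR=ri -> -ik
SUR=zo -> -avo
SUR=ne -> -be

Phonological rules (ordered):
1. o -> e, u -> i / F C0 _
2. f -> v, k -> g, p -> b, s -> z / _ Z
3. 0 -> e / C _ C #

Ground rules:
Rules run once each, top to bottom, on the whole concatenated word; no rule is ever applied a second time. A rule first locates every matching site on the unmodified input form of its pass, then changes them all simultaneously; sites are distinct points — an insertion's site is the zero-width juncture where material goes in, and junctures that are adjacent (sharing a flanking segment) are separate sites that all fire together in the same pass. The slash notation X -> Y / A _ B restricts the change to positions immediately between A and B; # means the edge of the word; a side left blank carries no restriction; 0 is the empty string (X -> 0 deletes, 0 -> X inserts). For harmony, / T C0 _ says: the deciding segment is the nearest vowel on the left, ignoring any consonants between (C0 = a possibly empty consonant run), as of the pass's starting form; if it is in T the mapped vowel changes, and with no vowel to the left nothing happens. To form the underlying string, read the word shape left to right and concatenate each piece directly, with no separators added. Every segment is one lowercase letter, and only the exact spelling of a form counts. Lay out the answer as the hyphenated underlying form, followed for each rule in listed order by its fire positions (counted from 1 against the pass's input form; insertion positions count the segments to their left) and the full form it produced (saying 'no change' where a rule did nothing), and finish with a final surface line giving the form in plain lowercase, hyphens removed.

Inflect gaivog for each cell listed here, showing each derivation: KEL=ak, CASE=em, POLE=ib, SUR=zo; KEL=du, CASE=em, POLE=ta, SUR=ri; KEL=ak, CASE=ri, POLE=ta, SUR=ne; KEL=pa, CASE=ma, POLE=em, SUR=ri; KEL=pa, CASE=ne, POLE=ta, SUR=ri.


cell KEL=ak, CASE=em, POLE=ib, SUR=zo:
underlying: gaivog-avo-na-lla-me
1. o -> e, u -> i / F C0 _: fires at position(s) 5: gaivegavonallame
2. f -> v, k -> g, p -> b, s -> z / _ Z: no change
3. 0 -> e / C _ C #: no change
surface: gaivegavonallame

cell KEL=du, CASE=em, POLE=ta, SUR=ri:
underlying: gaivog-ik-na-np-vig
1. o -> e, u -> i / F C0 _: fires at position(s) 5: gaivegiknanpvig
2. f -> v, k -> g, p -> b, s -> z / _ Z: fires at position(s) 12: gaivegiknanbvig
3. 0 -> e / C _ C #: no change
surface: gaivegiknanbvig

cell KEL=ak, CASE=ri, POLE=ta, SUR=ne:
underlying: gaivog-be-m-np-me
1. o -> e, u -> i / F C0 _: fires at position(s) 5: gaivegbemnpme
2. f -> v, k -> g, p -> b, s -> z / _ Z: no change
3. 0 -> e / C _ C #: no change
surface: gaivegbemnpme

cell KEL=pa, CASE=ma, POLE=em, SUR=ri:
underlying: gaivog-ik-sa-o-t
1. o -> e, u -> i / F C0 _: fires at position(s) 5: gaivegiksaot
2. f -> v, k -> g, p -> b, s -> z / _ Z: no change
3. 0 -> e / C _ C #: no change
surface: gaivegiksaot

cell KEL=pa, CASE=ne, POLE=ta, SUR=ri:
underlying: gaivog-ik-es-np-t
1. o -> e, u -> i / F C0 _: fires at position(s) 5: gaivegikesnpt
2. f -> v, k -> g, p -> b, s -> z / _ Z: no change
3. 0 -> e / C _ C #: inserts after position(s) 12: gaivegikesnpet
surface: gaivegikesnpet


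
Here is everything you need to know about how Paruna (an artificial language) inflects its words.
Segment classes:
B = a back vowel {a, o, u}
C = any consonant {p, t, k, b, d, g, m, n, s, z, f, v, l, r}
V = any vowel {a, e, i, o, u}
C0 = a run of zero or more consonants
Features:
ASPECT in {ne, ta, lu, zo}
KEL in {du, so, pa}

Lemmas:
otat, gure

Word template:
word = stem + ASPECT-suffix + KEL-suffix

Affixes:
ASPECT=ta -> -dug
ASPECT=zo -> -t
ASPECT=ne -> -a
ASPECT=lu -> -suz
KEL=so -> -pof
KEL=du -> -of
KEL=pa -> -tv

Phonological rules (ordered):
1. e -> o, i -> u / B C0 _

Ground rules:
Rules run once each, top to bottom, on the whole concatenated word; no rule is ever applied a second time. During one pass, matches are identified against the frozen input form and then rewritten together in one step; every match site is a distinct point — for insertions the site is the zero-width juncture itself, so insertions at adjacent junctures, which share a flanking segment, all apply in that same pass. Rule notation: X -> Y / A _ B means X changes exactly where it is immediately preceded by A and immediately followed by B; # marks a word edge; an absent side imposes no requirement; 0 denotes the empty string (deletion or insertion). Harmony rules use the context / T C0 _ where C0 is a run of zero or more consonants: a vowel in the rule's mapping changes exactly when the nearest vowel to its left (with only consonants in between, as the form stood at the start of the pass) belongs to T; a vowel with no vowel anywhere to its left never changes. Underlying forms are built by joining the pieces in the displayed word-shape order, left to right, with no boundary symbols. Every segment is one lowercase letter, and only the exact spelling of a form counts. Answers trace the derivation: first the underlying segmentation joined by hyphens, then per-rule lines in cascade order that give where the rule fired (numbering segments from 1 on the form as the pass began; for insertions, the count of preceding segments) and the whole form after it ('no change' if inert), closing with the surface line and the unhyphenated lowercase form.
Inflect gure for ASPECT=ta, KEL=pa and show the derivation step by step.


underlying: gure-dug-tv
1. e -> o, i -> u / B C0 _: fires at position(s) 4: gurodugtv
surface: gurodugtv


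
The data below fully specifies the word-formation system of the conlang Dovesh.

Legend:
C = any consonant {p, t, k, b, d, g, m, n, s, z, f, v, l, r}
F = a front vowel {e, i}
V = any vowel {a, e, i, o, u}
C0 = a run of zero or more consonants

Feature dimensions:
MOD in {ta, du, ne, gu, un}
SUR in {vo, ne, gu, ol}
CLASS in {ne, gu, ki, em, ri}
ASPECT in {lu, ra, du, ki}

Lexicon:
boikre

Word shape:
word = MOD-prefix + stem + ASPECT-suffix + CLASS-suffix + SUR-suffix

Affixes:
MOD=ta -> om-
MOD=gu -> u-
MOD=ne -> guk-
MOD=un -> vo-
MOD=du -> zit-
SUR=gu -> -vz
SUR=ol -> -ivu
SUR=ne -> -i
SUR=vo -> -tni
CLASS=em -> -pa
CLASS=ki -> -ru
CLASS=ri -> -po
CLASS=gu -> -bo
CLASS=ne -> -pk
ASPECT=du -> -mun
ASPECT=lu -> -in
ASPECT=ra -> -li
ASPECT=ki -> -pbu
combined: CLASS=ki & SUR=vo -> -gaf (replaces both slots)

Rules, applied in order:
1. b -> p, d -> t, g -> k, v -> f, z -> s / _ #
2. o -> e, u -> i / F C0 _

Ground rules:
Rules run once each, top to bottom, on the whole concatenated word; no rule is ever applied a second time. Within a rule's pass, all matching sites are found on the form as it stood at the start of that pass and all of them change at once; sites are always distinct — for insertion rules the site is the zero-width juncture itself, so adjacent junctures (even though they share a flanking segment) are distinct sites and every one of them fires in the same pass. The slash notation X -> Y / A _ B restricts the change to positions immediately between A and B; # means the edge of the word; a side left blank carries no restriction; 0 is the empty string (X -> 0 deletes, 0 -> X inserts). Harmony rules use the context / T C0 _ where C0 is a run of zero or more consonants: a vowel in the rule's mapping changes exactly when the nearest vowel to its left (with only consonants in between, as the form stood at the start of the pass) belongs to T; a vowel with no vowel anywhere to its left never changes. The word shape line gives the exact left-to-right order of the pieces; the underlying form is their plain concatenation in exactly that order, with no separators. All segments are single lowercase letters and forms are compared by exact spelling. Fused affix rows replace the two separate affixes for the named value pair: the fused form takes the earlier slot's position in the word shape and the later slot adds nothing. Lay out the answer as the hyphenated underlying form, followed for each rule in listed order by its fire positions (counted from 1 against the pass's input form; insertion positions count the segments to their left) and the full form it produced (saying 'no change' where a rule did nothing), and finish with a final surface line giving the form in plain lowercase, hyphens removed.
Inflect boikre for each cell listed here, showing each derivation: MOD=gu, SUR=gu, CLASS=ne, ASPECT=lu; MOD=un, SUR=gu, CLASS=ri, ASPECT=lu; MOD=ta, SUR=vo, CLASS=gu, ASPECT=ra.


cell MOD=gu, SUR=gu, CLASS=ne, ASPECT=lu:
underlying: u-boikre-in-pk-vz
1. b -> p, d -> t, g -> k, v -> f, z -> s / _ #: fires at position(s) 13: uboikreinpkvs
2. o -> e, u -> i / F C0 _: no change
surface: uboikreinpkvs

cell MOD=un, SUR=gu, CLASS=ri, ASPECT=lu:
underlying: vo-boikre-in-po-vz
1. b -> p, d -> t, g -> k, v -> f, z -> s / _ #: fires at position(s) 14: voboikreinpovs
2. o -> e, u -> i / F C0 _: fires at position(s) 12: voboikreinpevs
surface: voboikreinpevs

cell MOD=ta, SUR=vo, CLASS=gu, ASPECT=ra:
underlying: om-boikre-li-bo-tni
1. b -> p, d -> t, g -> k, v -> f, z -> s / _ #: no change
2. o -> e, u -> i / F C0 _: fires at position(s) 12: omboikrelibetni
surface: omboikrelibetni


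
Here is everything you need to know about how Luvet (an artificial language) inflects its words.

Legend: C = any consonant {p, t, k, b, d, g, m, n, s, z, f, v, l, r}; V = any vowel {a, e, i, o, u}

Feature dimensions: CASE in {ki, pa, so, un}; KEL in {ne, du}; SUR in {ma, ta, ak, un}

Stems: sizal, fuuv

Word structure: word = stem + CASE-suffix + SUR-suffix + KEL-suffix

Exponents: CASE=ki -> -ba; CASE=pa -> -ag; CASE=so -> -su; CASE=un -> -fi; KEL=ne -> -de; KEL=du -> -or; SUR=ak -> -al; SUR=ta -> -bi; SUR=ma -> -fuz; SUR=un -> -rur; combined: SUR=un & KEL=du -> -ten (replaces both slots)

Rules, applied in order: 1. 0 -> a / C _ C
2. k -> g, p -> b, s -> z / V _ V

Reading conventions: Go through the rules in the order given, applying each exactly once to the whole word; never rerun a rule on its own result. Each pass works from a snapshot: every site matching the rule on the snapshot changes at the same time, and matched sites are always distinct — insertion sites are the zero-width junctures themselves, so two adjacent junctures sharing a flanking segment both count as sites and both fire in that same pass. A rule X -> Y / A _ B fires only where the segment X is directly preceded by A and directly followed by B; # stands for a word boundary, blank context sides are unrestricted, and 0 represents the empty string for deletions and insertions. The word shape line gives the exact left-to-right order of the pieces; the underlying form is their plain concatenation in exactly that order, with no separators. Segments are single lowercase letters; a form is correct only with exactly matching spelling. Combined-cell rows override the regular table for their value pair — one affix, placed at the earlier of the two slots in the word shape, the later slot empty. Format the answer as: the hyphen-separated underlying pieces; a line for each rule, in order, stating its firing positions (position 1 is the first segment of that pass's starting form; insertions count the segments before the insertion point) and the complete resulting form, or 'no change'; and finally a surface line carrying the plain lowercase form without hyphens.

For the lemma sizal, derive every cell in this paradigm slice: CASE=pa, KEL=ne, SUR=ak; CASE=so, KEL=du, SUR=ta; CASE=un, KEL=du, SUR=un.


cell CASE=pa, KEL=ne, SUR=ak:
underlying: sizal-ag-al-de
1. 0 -> a / C _ C: inserts after position(s) 9: sizalagalade
2. k -> g, p -> b, s -> z / V _ V: no change
surface: sizalagalade

cell CASE=so, KEL=du, SUR=ta:
underlying: sizal-su-bi-or
1. 0 -> a / C _ C: inserts after position(s) 5: sizalasubior
2. k -> g, p -> b, s -> z / V _ V: fires at position(s) 7: sizalazubior
surface: sizalazubior

cell CASE=un, KEL=du, SUR=un:
underlying: sizal-fi-ten
1. 0 -> a / C _ C: inserts after position(s) 5: sizalafiten
2. k -> g, p -> b, s -> z / V _ V: no change
surface: sizalafiten


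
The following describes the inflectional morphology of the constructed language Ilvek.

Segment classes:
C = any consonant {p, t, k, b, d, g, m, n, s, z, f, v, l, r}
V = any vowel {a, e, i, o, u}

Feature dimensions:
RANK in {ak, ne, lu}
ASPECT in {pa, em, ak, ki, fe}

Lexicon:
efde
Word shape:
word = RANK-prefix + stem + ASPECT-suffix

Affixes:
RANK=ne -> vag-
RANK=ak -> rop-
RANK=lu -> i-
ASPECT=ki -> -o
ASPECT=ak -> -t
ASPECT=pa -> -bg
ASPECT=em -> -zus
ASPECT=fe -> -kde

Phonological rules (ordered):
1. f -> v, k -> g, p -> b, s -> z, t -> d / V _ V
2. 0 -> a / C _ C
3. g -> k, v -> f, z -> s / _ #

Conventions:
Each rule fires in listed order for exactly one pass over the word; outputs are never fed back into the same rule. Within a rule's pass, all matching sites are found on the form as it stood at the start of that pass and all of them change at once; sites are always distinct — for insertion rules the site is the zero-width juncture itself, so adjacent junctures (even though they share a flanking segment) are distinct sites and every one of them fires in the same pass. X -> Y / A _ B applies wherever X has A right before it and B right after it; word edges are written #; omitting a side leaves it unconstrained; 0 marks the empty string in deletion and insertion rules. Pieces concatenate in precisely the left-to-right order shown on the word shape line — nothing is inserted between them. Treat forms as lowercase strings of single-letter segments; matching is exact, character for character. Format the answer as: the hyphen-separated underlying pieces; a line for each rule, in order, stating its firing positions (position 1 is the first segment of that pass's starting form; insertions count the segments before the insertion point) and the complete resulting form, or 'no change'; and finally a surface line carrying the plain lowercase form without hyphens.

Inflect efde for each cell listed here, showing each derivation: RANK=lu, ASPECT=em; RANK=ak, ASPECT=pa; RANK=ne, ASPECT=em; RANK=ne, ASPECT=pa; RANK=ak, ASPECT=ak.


cell RANK=lu, ASPECT=em:
underlying: i-efde-zus
1. f -> v, k -> g, p -> b, s -> z, t -> d / V _ V: no change
2. 0 -> a / C _ C: inserts after position(s) 3: iefadezus
3. g -> k, v -> f, z -> s / _ #: no change
surface: iefadezus

cell RANK=ak, ASPECT=pa:
underlying: rop-efde-bg
1. f -> v, k -> g, p -> b, s -> z, t -> d / V _ V: fires at position(s) 3: robefdebg
2. 0 -> a / C _ C: inserts after position(s) 5, 8: robefadebag
3. g -> k, v -> f, z -> s / _ #: fires at position(s) 11: robefadebak
surface: robefadebak

cell RANK=ne, ASPECT=em:
underlying: vag-efde-zus
1. f -> v, k -> g, p -> b, s -> z, t -> d / V _ V: no change
2. 0 -> a / C _ C: inserts after position(s) 5: vagefadezus
3. g -> k, v -> f, z -> s / _ #: no change
surface: vagefadezus

cell RANK=ne, ASPECT=pa:
underlying: vag-efde-bg
1. f -> v, k -> g, p -> b, s -> z, t -> d / V _ V: no change
2. 0 -> a / C _ C: inserts after position(s) 5, 8: vagefadebag
3. g -> k, v -> f, z -> s / _ #: fires at position(s) 11: vagefadebak
surface: vagefadebak

cell RANK=ak, ASPECT=ak:
underlying: rop-efde-t
1. f -> v, k -> g, p -> b, s -> z, t -> d / V _ V: fires at position(s) 3: robefdet
2. 0 -> a / C _ C: inserts after position(s) 5: robefadet
3. g -> k, v -> f, z -> s / _ #: no change
surface: robefadet


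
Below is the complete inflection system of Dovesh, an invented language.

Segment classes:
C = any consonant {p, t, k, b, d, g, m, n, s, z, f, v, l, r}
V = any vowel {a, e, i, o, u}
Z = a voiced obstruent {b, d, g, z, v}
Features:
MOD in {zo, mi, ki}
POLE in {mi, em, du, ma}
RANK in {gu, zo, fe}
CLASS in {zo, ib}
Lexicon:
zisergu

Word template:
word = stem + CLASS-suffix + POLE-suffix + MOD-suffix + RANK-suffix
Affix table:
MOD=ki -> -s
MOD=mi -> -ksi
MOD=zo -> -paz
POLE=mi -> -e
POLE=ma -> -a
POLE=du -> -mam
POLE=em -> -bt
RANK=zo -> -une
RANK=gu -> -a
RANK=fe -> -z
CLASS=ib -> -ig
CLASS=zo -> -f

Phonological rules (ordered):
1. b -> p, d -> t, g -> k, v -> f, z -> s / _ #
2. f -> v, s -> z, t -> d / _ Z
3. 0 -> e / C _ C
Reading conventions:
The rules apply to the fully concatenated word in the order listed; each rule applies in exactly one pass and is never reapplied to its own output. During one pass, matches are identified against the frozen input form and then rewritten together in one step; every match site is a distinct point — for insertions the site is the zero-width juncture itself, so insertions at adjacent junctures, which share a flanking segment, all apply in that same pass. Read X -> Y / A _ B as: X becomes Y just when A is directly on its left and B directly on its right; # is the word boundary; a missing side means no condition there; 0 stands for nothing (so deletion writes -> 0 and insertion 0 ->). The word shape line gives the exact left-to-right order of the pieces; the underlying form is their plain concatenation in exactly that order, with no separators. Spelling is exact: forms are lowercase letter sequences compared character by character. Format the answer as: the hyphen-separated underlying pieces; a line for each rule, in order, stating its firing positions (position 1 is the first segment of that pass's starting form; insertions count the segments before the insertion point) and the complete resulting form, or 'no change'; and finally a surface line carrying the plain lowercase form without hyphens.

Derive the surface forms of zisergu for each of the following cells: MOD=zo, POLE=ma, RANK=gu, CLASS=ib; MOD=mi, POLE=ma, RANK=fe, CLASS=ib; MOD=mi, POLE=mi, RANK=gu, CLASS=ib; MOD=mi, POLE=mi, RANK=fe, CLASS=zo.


cell MOD=zo, POLE=ma, RANK=gu, CLASS=ib:
underlying: zisergu-ig-a-paz-a
1. b -> p, d -> t, g -> k, v -> f, z -> s / _ #: no change
2. f -> v, s -> z, t -> d / _ Z: no change
3. 0 -> e / C _ C: inserts after position(s) 5: zisereguigapaza
surface: zisereguigapaza

cell MOD=mi, POLE=ma, RANK=fe, CLASS=ib:
underlying: zisergu-ig-a-ksi-z
1. b -> p, d -> t, g -> k, v -> f, z -> s / _ #: fires at position(s) 14: ziserguigaksis
2. f -> v, s -> z, t -> d / _ Z: no change
3. 0 -> e / C _ C: inserts after position(s) 5, 11: zisereguigakesis
surface: zisereguigakesis

cell MOD=mi, POLE=mi, RANK=gu, CLASS=ib:
underlying: zisergu-ig-e-ksi-a
1. b -> p, d -> t, g -> k, v -> f, z -> s / _ #: no change
2. f -> v, s -> z, t -> d / _ Z: no change
3. 0 -> e / C _ C: inserts after position(s) 5, 11: zisereguigekesia
surface: zisereguigekesia

cell MOD=mi, POLE=mi, RANK=fe, CLASS=zo:
underlying: zisergu-f-e-ksi-z
1. b -> p, d -> t, g -> k, v -> f, z -> s / _ #: fires at position(s) 13: zisergufeksis
2. f -> v, s -> z, t -> d / _ Z: no change
3. 0 -> e / C _ C: inserts after position(s) 5, 10: ziseregufekesis
surface: ziseregufekesis


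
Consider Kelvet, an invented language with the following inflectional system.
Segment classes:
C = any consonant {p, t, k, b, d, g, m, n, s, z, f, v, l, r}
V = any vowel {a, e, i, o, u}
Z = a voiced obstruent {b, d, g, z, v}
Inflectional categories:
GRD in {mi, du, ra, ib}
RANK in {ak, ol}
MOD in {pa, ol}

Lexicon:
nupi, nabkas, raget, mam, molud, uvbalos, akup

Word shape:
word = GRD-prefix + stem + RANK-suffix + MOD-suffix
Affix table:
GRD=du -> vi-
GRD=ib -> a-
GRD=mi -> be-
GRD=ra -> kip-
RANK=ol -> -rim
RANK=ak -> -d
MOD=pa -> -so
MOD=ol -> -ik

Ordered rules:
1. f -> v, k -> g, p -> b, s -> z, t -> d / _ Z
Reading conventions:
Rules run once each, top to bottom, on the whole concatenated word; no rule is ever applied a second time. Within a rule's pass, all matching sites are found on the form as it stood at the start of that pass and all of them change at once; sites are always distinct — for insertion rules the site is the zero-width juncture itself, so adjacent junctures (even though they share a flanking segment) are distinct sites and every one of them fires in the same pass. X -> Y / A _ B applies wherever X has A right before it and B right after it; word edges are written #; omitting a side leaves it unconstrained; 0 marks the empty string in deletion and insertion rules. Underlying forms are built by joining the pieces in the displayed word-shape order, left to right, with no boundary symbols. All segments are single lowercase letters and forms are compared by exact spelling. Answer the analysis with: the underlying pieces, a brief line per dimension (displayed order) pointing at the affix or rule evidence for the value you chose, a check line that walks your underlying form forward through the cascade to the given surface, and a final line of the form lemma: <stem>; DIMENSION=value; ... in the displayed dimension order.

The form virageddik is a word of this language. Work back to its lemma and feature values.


underlying: vi-raget-d-ik
GRD=du - signalled by the affix vi-
RANK=ak - signalled by the affix -d
MOD=ol - signalled by the affix -ik
check: viragetdik -> virageddik
lemma: raget; GRD=du; RANK=ak; MOD=ol
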